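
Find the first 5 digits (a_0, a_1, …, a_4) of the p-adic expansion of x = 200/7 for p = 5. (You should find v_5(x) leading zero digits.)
(a_0, …, a_4) = (0, 0, 4, 3, 0)

v_5(200/7) = 2, so a_0 = ... = a_1 = 0. Factor out: x = 5^2 · u with u = 8/7 a unit in ℤ_5. Expand u iteratively via a_{v+i} = u_i mod 5, u_{i+1} = (u_i − a_{v+i})/5:
  u_0 = 8/7;  a_2 = 4;  u_1 = (u_0 − 4)/5 = -4/7
  u_1 = -4/7;  a_3 = 3;  u_2 = (u_1 − 3)/5 = -5/7
  u_2 = -5/7;  a_4 = 0;  u_3 = (u_2 − 0)/5 = -1/7
Digits: (0, 0, 4, 3, 0).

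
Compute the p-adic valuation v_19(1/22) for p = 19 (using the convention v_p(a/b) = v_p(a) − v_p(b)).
v_19(1/22) = 0

Factor powers of 19 from the numerator and denominator of the reduced fraction: 1 = 19^0 · 1 and 22 = 19^0 · 22. Apply v_p(a/b) = v_p(a) − v_p(b): v_19(1/22) = 0 − 0 = 0.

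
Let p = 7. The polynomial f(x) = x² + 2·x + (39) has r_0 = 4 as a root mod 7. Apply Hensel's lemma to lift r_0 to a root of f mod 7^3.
r_2 = 228 (mod 343)

Hensel: r_{i+1} = r_i − f(r_i)·(f′(r_i))^{-1} mod 7^{i+2}, f′(x) = 2x + 2. Iterate:
  r_0 = 4 (mod 7)
  r_1 = 32 (mod 49)
  r_2 = 228 (mod 343)
Final: r = 228 satisfies f(r) ≡ 0 mod 7^3.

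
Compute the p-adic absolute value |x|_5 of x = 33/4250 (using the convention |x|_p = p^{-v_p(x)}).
|33/4250|_5 = 125

Step 1 — compute v_5(x) by factoring powers of 5 out of the numerator and denominator: v_5(33/4250) = -3. Step 2 — apply |x|_p = p^{-v_p(x)} = 5^{3} = 125.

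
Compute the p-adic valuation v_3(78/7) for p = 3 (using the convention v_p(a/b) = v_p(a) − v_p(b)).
v_3(78/7) = 1

Factor powers of 3 from the numerator and denominator of the reduced fraction: 78 = 3^1 · 26 and 7 = 3^0 · 7. Apply v_p(a/b) = v_p(a) − v_p(b): v_3(78/7) = 1 − 0 = 1.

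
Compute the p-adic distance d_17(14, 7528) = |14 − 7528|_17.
d_17(14, 7528) = 1/289

Step 1 — x − y = 14 − 7528 = -7514. Step 2 — v_17(-7514) = 2 (factor: -7514 = −(17^2 · 26); the sign does not affect v_p). Step 3 — |x − y|_17 = 17^{-2} = 1/289.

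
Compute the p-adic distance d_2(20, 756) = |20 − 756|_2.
d_2(20, 756) = 1/32

Step 1 — x − y = 20 − 756 = -736. Step 2 — v_2(-736) = 5 (factor: -736 = −(2^5 · 23); the sign does not affect v_p). Step 3 — |x − y|_2 = 2^{-5} = 1/32.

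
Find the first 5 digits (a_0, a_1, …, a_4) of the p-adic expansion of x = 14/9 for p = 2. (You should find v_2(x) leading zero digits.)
(a_0, …, a_4) = (0, 1, 1, 1, 1)

v_2(14/9) = 1, so a_0 = ... = a_0 = 0. Factor out: x = 2^1 · u with u = 7/9 a unit in ℤ_2. Expand u iteratively via a_{v+i} = u_i mod 2, u_{i+1} = (u_i − a_{v+i})/2:
  u_0 = 7/9;  a_1 = 1;  u_1 = (u_0 − 1)/2 = -1/9
  u_1 = -1/9;  a_2 = 1;  u_2 = (u_1 − 1)/2 = -5/9
  u_2 = -5/9;  a_3 = 1;  u_3 = (u_2 − 1)/2 = -7/9
  u_3 = -7/9;  a_4 = 1;  u_4 = (u_3 − 1)/2 = -8/9
Digits: (0, 1, 1, 1, 1).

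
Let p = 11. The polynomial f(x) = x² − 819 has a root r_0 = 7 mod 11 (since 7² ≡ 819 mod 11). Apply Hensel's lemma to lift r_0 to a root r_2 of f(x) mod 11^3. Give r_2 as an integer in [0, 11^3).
r_2 = 1272 (mod 1331)

Hensel's recurrence: r_{i+1} = r_i − f(r_i)·(f′(r_i))^{-1} mod 11^{i+2}, with f′(x) = 2x. Iterate:
  r_0 = 7 (mod 11)
  r_1 = 62 (mod 121)
  r_2 = 1272 (mod 1331)
Final: r_2 = 1272, and one checks f(r_2) ≡ 0 mod 11^3.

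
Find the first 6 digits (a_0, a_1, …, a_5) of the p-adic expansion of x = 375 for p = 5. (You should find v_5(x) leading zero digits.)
(a_0, …, a_5) = (0, 0, 0, 3, 0, 0)

v_5(375) = 3, so a_0 = ... = a_2 = 0. Factor out: x = 5^3 · u with u = 3 a unit in ℤ_5. Expand u iteratively via a_{v+i} = u_i mod 5, u_{i+1} = (u_i − a_{v+i})/5:
  u_0 = 3;  a_3 = 3;  u_1 = (u_0 − 3)/5 = 0
  u_1 = 0;  a_4 = 0;  u_2 = (u_1 − 0)/5 = 0
  u_2 = 0;  a_5 = 0;  u_3 = (u_2 − 0)/5 = 0
Digits: (0, 0, 0, 3, 0, 0).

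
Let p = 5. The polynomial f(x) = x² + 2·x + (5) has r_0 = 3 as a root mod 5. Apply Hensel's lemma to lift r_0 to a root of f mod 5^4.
r_3 = 363 (mod 625)

Hensel: r_{i+1} = r_i − f(r_i)·(f′(r_i))^{-1} mod 5^{i+2}, f′(x) = 2x + 2. Iterate:
  r_0 = 3 (mod 5)
  r_1 = 13 (mod 25)
  r_2 = 113 (mod 125)
  r_3 = 363 (mod 625)
Final: r = 363 satisfies f(r) ≡ 0 mod 5^4.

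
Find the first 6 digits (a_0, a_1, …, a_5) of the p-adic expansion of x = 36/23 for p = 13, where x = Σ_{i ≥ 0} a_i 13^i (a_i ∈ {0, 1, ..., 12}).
(a_0, …, a_5) = (1, 4, 11, 11, 7, 9)

v_13(36/23) = 0 (numerator and denominator both coprime to 13), so x ∈ ℤ_13^×. Compute digits iteratively via a_i = x_i mod 13, x_{i+1} = (x_i − a_i)/13, with x_0 = x:
  x_0 = 36/23;  a_0 = 1;  x_1 = (x_0 − 1)/13 = 1/23
  x_1 = 1/23;  a_1 = 4;  x_2 = (x_1 − 4)/13 = -7/23
  x_2 = -7/23;  a_2 = 11;  x_3 = (x_2 − 11)/13 = -20/23
  x_3 = -20/23;  a_3 = 11;  x_4 = (x_3 − 11)/13 = -21/23
  x_4 = -21/23;  a_4 = 7;  x_5 = (x_4 − 7)/13 = -14/23
  x_5 = -14/23;  a_5 = 9;  x_6 = (x_5 − 9)/13 = -17/23
Digits: (1, 4, 11, 11, 7, 9).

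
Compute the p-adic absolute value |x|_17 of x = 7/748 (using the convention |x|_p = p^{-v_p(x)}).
|7/748|_17 = 17

Step 1 — compute v_17(x) by factoring powers of 17 out of the numerator and denominator: v_17(7/748) = -1. Step 2 — apply |x|_p = p^{-v_p(x)} = 17^{1} = 17.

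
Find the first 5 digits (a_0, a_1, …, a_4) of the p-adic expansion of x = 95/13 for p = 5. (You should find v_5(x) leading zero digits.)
(a_0, …, a_4) = (0, 3, 2, 3, 2)

v_5(95/13) = 1, so a_0 = ... = a_0 = 0. Factor out: x = 5^1 · u with u = 19/13 a unit in ℤ_5. Expand u iteratively via a_{v+i} = u_i mod 5, u_{i+1} = (u_i − a_{v+i})/5:
  u_0 = 19/13;  a_1 = 3;  u_1 = (u_0 − 3)/5 = -4/13
  u_1 = -4/13;  a_2 = 2;  u_2 = (u_1 − 2)/5 = -6/13
  u_2 = -6/13;  a_3 = 3;  u_3 = (u_2 − 3)/5 = -9/13
  u_3 = -9/13;  a_4 = 2;  u_4 = (u_3 − 2)/5 = -7/13
Digits: (0, 3, 2, 3, 2).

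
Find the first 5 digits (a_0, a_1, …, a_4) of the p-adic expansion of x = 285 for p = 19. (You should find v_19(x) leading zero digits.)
(a_0, …, a_4) = (0, 15, 0, 0, 0)

v_19(285) = 1, so a_0 = ... = a_0 = 0. Factor out: x = 19^1 · u with u = 15 a unit in ℤ_19. Expand u iteratively via a_{v+i} = u_i mod 19, u_{i+1} = (u_i − a_{v+i})/19:
  u_0 = 15;  a_1 = 15;  u_1 = (u_0 − 15)/19 = 0
  u_1 = 0;  a_2 = 0;  u_2 = (u_1 − 0)/19 = 0
  u_2 = 0;  a_3 = 0;  u_3 = (u_2 − 0)/19 = 0
  u_3 = 0;  a_4 = 0;  u_4 = (u_3 − 0)/19 = 0
Digits: (0, 15, 0, 0, 0).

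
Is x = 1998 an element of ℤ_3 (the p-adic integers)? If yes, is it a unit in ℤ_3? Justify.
x ∈ ℤ_3 but not a unit; v_3(x) = 3 > 0

ℤ_3 = {x ∈ ℚ_3 : v_3(x) ≥ 0} and ℤ_3^× = {x ∈ ℤ_3 : v_3(x) = 0}. Here v_3(1998) = v_3(num) − v_3(den) = 3; compare against these criteria.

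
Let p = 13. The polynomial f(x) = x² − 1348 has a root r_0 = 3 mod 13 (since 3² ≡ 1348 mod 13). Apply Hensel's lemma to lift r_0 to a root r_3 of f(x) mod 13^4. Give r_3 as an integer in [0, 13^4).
r_3 = 23182 (mod 28561)

Hensel's recurrence: r_{i+1} = r_i − f(r_i)·(f′(r_i))^{-1} mod 13^{i+2}, with f′(x) = 2x. Iterate:
  r_0 = 3 (mod 13)
  r_1 = 29 (mod 169)
  r_2 = 1212 (mod 2197)
  r_3 = 23182 (mod 28561)
Final: r_3 = 23182, and one checks f(r_3) ≡ 0 mod 13^4.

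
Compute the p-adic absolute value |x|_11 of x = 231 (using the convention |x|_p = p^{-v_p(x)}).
|231|_11 = 1/11

Step 1 — compute v_11(x) by factoring powers of 11 out of the numerator and denominator: v_11(231) = 1. Step 2 — apply |x|_p = p^{-v_p(x)} = 11^{-1} = 1/11.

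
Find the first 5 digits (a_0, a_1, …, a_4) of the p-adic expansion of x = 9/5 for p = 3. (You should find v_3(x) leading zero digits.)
(a_0, …, a_4) = (0, 0, 2, 0, 1)

v_3(9/5) = 2, so a_0 = ... = a_1 = 0. Factor out: x = 3^2 · u with u = 1/5 a unit in ℤ_3. Expand u iteratively via a_{v+i} = u_i mod 3, u_{i+1} = (u_i − a_{v+i})/3:
  u_0 = 1/5;  a_2 = 2;  u_1 = (u_0 − 2)/3 = -3/5
  u_1 = -3/5;  a_3 = 0;  u_2 = (u_1 − 0)/3 = -1/5
  u_2 = -1/5;  a_4 = 1;  u_3 = (u_2 − 1)/3 = -2/5
Digits: (0, 0, 2, 0, 1).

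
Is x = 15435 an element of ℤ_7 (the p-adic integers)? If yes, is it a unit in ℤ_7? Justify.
x ∈ ℤ_7 but not a unit; v_7(x) = 3 > 0

ℤ_7 = {x ∈ ℚ_7 : v_7(x) ≥ 0} and ℤ_7^× = {x ∈ ℤ_7 : v_7(x) = 0}. Here v_7(15435) = v_7(num) − v_7(den) = 3; compare against these criteria.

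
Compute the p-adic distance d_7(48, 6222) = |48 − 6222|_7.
d_7(48, 6222) = 1/343

Step 1 — x − y = 48 − 6222 = -6174. Step 2 — v_7(-6174) = 3 (factor: -6174 = −(7^3 · 18); the sign does not affect v_p). Step 3 — |x − y|_7 = 7^{-3} = 1/343.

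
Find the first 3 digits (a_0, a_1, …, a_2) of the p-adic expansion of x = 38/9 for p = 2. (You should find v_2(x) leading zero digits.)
(a_0, …, a_2) = (0, 1, 1)

v_2(38/9) = 1, so a_0 = ... = a_0 = 0. Factor out: x = 2^1 · u with u = 19/9 a unit in ℤ_2. Expand u iteratively via a_{v+i} = u_i mod 2, u_{i+1} = (u_i − a_{v+i})/2:
  u_0 = 19/9;  a_1 = 1;  u_1 = (u_0 − 1)/2 = 5/9
  u_1 = 5/9;  a_2 = 1;  u_2 = (u_1 − 1)/2 = -2/9
Digits: (0, 1, 1).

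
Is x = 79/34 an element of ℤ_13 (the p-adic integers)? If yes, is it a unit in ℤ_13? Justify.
x ∈ ℤ_13^× (unit); v_13(x) = 0

ℤ_13 = {x ∈ ℚ_13 : v_13(x) ≥ 0} and ℤ_13^× = {x ∈ ℤ_13 : v_13(x) = 0}. Here v_13(79/34) = v_13(num) − v_13(den) = 0; compare against these criteria.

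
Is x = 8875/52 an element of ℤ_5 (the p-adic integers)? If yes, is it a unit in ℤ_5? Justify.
x ∈ ℤ_5 but not a unit; v_5(x) = 3 > 0

ℤ_5 = {x ∈ ℚ_5 : v_5(x) ≥ 0} and ℤ_5^× = {x ∈ ℤ_5 : v_5(x) = 0}. Here v_5(8875/52) = v_5(num) − v_5(den) = 3; compare against these criteria.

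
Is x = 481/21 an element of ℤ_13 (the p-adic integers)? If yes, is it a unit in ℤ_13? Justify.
x ∈ ℤ_13 but not a unit; v_13(x) = 1 > 0

ℤ_13 = {x ∈ ℚ_13 : v_13(x) ≥ 0} and ℤ_13^× = {x ∈ ℤ_13 : v_13(x) = 0}. Here v_13(481/21) = v_13(num) − v_13(den) = 1; compare against these criteria.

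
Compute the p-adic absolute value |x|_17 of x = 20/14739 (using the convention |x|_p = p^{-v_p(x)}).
|20/14739|_17 = 4913

Step 1 — compute v_17(x) by factoring powers of 17 out of the numerator and denominator: v_17(20/14739) = -3. Step 2 — apply |x|_p = p^{-v_p(x)} = 17^{3} = 4913.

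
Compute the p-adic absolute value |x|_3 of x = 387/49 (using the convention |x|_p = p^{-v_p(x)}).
|387/49|_3 = 1/9

Step 1 — compute v_3(x) by factoring powers of 3 out of the numerator and denominator: v_3(387/49) = 2. Step 2 — apply |x|_p = p^{-v_p(x)} = 3^{-2} = 1/9.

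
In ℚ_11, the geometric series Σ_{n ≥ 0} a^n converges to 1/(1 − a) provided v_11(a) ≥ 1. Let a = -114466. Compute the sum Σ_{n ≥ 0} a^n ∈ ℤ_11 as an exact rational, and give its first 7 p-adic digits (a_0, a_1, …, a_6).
Σ a^n = 1/(1 − a) = 1/114467;  first 7 digits = (1, 0, 0, 2, 3, 10, 3)

v_11(a) = 3 ≥ 1, so the series converges in ℤ_11 to 1/(1 − a) = 1/(1 − (-114466)) = 1/114467. Expand this rational in ℤ_11: compute digits iteratively via d_i = x_i mod 11, x_{i+1} = (x_i − d_i)/11. The first 7 digits are (1, 0, 0, 2, 3, 10, 3).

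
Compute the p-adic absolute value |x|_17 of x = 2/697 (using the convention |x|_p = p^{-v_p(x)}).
|2/697|_17 = 17

Step 1 — compute v_17(x) by factoring powers of 17 out of the numerator and denominator: v_17(2/697) = -1. Step 2 — apply |x|_p = p^{-v_p(x)} = 17^{1} = 17.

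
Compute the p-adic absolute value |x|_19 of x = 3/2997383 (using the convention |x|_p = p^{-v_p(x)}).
|3/2997383|_19 = 130321

Step 1 — compute v_19(x) by factoring powers of 19 out of the numerator and denominator: v_19(3/2997383) = -4. Step 2 — apply |x|_p = p^{-v_p(x)} = 19^{4} = 130321.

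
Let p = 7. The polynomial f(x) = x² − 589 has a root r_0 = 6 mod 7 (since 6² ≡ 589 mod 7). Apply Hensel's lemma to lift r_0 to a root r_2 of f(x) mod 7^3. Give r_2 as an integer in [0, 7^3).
r_2 = 48 (mod 343)

Hensel's recurrence: r_{i+1} = r_i − f(r_i)·(f′(r_i))^{-1} mod 7^{i+2}, with f′(x) = 2x. Iterate:
  r_0 = 6 (mod 7)
  r_1 = 48 (mod 49)
  r_2 = 48 (mod 343)
Final: r_2 = 48, and one checks f(r_2) ≡ 0 mod 7^3.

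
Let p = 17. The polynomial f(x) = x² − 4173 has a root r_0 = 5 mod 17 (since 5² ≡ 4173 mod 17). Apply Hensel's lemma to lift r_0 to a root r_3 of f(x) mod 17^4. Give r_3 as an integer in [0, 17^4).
r_3 = 54983 (mod 83521)

Hensel's recurrence: r_{i+1} = r_i − f(r_i)·(f′(r_i))^{-1} mod 17^{i+2}, with f′(x) = 2x. Iterate:
  r_0 = 5 (mod 17)
  r_1 = 73 (mod 289)
  r_2 = 940 (mod 4913)
  r_3 = 54983 (mod 83521)
Final: r_3 = 54983, and one checks f(r_3) ≡ 0 mod 17^4.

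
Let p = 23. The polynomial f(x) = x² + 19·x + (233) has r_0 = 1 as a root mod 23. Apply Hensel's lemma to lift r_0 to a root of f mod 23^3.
r_2 = 1979 (mod 12167)

Hensel: r_{i+1} = r_i − f(r_i)·(f′(r_i))^{-1} mod 23^{i+2}, f′(x) = 2x + 19. Iterate:
  r_0 = 1 (mod 23)
  r_1 = 392 (mod 529)
  r_2 = 1979 (mod 12167)
Final: r = 1979 satisfies f(r) ≡ 0 mod 23^3.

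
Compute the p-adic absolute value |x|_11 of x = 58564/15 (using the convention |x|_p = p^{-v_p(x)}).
|58564/15|_11 = 1/14641

Step 1 — compute v_11(x) by factoring powers of 11 out of the numerator and denominator: v_11(58564/15) = 4. Step 2 — apply |x|_p = p^{-v_p(x)} = 11^{-4} = 1/14641.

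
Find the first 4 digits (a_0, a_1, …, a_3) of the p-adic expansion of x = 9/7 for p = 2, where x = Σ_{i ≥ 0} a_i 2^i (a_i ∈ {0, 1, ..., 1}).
(a_0, …, a_3) = (1, 1, 1, 1)

v_2(9/7) = 0 (numerator and denominator both coprime to 2), so x ∈ ℤ_2^×. Compute digits iteratively via a_i = x_i mod 2, x_{i+1} = (x_i − a_i)/2, with x_0 = x:
  x_0 = 9/7;  a_0 = 1;  x_1 = (x_0 − 1)/2 = 1/7
  x_1 = 1/7;  a_1 = 1;  x_2 = (x_1 − 1)/2 = -3/7
  x_2 = -3/7;  a_2 = 1;  x_3 = (x_2 − 1)/2 = -5/7
  x_3 = -5/7;  a_3 = 1;  x_4 = (x_3 − 1)/2 = -6/7
Digits: (1, 1, 1, 1).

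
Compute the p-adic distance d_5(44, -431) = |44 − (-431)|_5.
d_5(44, -431) = 1/25

Step 1 — x − y = 44 − (-431) = 475. Step 2 — v_5(475) = 2 (factor: 475 = (5^2 · 19); the sign does not affect v_p). Step 3 — |x − y|_5 = 5^{-2} = 1/25.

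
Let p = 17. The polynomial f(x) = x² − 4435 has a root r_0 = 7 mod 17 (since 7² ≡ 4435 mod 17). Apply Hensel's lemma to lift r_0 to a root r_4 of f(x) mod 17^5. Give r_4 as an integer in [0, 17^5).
r_4 = 814103 (mod 1419857)

Hensel's recurrence: r_{i+1} = r_i − f(r_i)·(f′(r_i))^{-1} mod 17^{i+2}, with f′(x) = 2x. Iterate:
  r_0 = 7 (mod 17)
  r_1 = 279 (mod 289)
  r_2 = 3458 (mod 4913)
  r_3 = 62414 (mod 83521)
  r_4 = 814103 (mod 1419857)
Final: r_4 = 814103, and one checks f(r_4) ≡ 0 mod 17^5.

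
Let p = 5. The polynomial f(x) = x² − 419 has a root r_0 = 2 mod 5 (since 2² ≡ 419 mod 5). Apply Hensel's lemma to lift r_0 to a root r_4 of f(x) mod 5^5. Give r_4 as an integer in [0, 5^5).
r_4 = 2862 (mod 3125)

Hensel's recurrence: r_{i+1} = r_i − f(r_i)·(f′(r_i))^{-1} mod 5^{i+2}, with f′(x) = 2x. Iterate:
  r_0 = 2 (mod 5)
  r_1 = 12 (mod 25)
  r_2 = 112 (mod 125)
  r_3 = 362 (mod 625)
  r_4 = 2862 (mod 3125)
Final: r_4 = 2862, and one checks f(r_4) ≡ 0 mod 5^5.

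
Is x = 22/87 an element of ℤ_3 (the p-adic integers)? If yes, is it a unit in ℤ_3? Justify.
x ∉ ℤ_3 (v_3(x) = -1 < 0)

ℤ_3 = {x ∈ ℚ_3 : v_3(x) ≥ 0} and ℤ_3^× = {x ∈ ℤ_3 : v_3(x) = 0}. Here v_3(22/87) = v_3(num) − v_3(den) = -1; compare against these criteria.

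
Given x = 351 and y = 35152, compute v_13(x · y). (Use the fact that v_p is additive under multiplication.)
v_13(12338352) = 4

v_p(x) = 1 (factor: 351 = 13^1 · 27); v_p(y) = 3 (factor: 35152 = 13^3 · 16). Additivity: v_p(xy) = v_p(x) + v_p(y) = 1 + 3 = 4. (Direct check: xy = 12338352 = 13^4 · (432).)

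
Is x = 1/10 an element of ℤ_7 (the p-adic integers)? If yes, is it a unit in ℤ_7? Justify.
x ∈ ℤ_7^× (unit); v_7(x) = 0

ℤ_7 = {x ∈ ℚ_7 : v_7(x) ≥ 0} and ℤ_7^× = {x ∈ ℤ_7 : v_7(x) = 0}. Here v_7(1/10) = v_7(num) − v_7(den) = 0; compare against these criteria.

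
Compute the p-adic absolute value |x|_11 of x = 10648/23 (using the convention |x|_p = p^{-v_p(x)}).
|10648/23|_11 = 1/1331

Step 1 — compute v_11(x) by factoring powers of 11 out of the numerator and denominator: v_11(10648/23) = 3. Step 2 — apply |x|_p = p^{-v_p(x)} = 11^{-3} = 1/1331.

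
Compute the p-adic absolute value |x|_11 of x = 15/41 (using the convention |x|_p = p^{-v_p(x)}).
|15/41|_11 = 1

Step 1 — compute v_11(x) by factoring powers of 11 out of the numerator and denominator: v_11(15/41) = 0. Step 2 — apply |x|_p = p^{-v_p(x)} = 11^{0} = 1.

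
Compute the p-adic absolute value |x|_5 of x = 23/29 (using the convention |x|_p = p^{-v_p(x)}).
|23/29|_5 = 1

Step 1 — compute v_5(x) by factoring powers of 5 out of the numerator and denominator: v_5(23/29) = 0. Step 2 — apply |x|_p = p^{-v_p(x)} = 5^{0} = 1.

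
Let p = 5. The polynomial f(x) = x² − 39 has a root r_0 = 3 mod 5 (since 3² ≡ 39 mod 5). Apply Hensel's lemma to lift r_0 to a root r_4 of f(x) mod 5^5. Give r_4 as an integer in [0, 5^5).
r_4 = 358 (mod 3125)

Hensel's recurrence: r_{i+1} = r_i − f(r_i)·(f′(r_i))^{-1} mod 5^{i+2}, with f′(x) = 2x. Iterate:
  r_0 = 3 (mod 5)
  r_1 = 8 (mod 25)
  r_2 = 108 (mod 125)
  r_3 = 358 (mod 625)
  r_4 = 358 (mod 3125)
Final: r_4 = 358, and one checks f(r_4) ≡ 0 mod 5^5.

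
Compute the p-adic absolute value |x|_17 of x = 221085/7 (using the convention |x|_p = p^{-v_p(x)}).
|221085/7|_17 = 1/4913

Step 1 — compute v_17(x) by factoring powers of 17 out of the numerator and denominator: v_17(221085/7) = 3. Step 2 — apply |x|_p = p^{-v_p(x)} = 17^{-3} = 1/4913.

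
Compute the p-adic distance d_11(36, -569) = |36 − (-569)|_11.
d_11(36, -569) = 1/121

Step 1 — x − y = 36 − (-569) = 605. Step 2 — v_11(605) = 2 (factor: 605 = (11^2 · 5); the sign does not affect v_p). Step 3 — |x − y|_11 = 11^{-2} = 1/121.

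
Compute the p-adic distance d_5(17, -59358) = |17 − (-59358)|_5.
d_5(17, -59358) = 1/3125

Step 1 — x − y = 17 − (-59358) = 59375. Step 2 — v_5(59375) = 5 (factor: 59375 = (5^5 · 19); the sign does not affect v_p). Step 3 — |x − y|_5 = 5^{-5} = 1/3125.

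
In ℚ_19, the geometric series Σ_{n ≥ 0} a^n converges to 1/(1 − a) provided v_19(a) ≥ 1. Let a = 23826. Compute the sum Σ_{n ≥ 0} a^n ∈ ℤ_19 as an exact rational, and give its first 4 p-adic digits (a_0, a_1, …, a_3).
Σ a^n = 1/(1 − a) = -1/23825;  first 4 digits = (1, 0, 9, 3)

v_19(a) = 2 ≥ 1, so the series converges in ℤ_19 to 1/(1 − a) = 1/(1 − 23826) = -1/23825. Expand this rational in ℤ_19: compute digits iteratively via d_i = x_i mod 19, x_{i+1} = (x_i − d_i)/19. The first 4 digits are (1, 0, 9, 3).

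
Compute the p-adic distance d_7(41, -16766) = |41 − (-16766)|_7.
d_7(41, -16766) = 1/16807

Step 1 — x − y = 41 − (-16766) = 16807. Step 2 — v_7(16807) = 5 (factor: 16807 = (7^5 · 1); the sign does not affect v_p). Step 3 — |x − y|_7 = 7^{-5} = 1/16807.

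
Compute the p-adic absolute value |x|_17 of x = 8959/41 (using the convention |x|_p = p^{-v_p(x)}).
|8959/41|_17 = 1/289

Step 1 — compute v_17(x) by factoring powers of 17 out of the numerator and denominator: v_17(8959/41) = 2. Step 2 — apply |x|_p = p^{-v_p(x)} = 17^{-2} = 1/289.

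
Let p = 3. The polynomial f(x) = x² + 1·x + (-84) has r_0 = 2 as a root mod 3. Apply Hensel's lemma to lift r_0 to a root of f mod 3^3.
r_2 = 5 (mod 27)

Hensel: r_{i+1} = r_i − f(r_i)·(f′(r_i))^{-1} mod 3^{i+2}, f′(x) = 2x + 1. Iterate:
  r_0 = 2 (mod 3)
  r_1 = 5 (mod 9)
  r_2 = 5 (mod 27)
Final: r = 5 satisfies f(r) ≡ 0 mod 3^3.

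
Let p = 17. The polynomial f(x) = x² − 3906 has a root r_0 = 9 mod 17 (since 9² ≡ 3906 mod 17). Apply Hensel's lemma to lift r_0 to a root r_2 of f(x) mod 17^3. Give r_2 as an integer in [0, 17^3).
r_2 = 2967 (mod 4913)

Hensel's recurrence: r_{i+1} = r_i − f(r_i)·(f′(r_i))^{-1} mod 17^{i+2}, with f′(x) = 2x. Iterate:
  r_0 = 9 (mod 17)
  r_1 = 77 (mod 289)
  r_2 = 2967 (mod 4913)
Final: r_2 = 2967, and one checks f(r_2) ≡ 0 mod 17^3.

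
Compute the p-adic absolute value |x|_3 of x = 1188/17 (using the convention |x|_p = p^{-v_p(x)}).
|1188/17|_3 = 1/27

Step 1 — compute v_3(x) by factoring powers of 3 out of the numerator and denominator: v_3(1188/17) = 3. Step 2 — apply |x|_p = p^{-v_p(x)} = 3^{-3} = 1/27.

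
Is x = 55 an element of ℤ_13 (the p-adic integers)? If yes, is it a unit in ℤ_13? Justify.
x ∈ ℤ_13^× (unit); v_13(x) = 0

ℤ_13 = {x ∈ ℚ_13 : v_13(x) ≥ 0} and ℤ_13^× = {x ∈ ℤ_13 : v_13(x) = 0}. Here v_13(55) = v_13(num) − v_13(den) = 0; compare against these criteria.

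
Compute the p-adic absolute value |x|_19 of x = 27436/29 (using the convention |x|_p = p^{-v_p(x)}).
|27436/29|_19 = 1/6859

Step 1 — compute v_19(x) by factoring powers of 19 out of the numerator and denominator: v_19(27436/29) = 3. Step 2 — apply |x|_p = p^{-v_p(x)} = 19^{-3} = 1/6859.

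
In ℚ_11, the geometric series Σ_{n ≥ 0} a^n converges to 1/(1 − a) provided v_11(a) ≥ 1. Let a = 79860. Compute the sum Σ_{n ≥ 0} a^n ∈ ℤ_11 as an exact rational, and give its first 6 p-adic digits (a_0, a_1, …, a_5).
Σ a^n = 1/(1 − a) = -1/79859;  first 6 digits = (1, 0, 0, 5, 5, 0)

v_11(a) = 3 ≥ 1, so the series converges in ℤ_11 to 1/(1 − a) = 1/(1 − 79860) = -1/79859. Expand this rational in ℤ_11: compute digits iteratively via d_i = x_i mod 11, x_{i+1} = (x_i − d_i)/11. The first 6 digits are (1, 0, 0, 5, 5, 0).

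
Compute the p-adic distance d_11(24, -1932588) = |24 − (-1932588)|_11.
d_11(24, -1932588) = 1/161051

Step 1 — x − y = 24 − (-1932588) = 1932612. Step 2 — v_11(1932612) = 5 (factor: 1932612 = (11^5 · 12); the sign does not affect v_p). Step 3 — |x − y|_11 = 11^{-5} = 1/161051.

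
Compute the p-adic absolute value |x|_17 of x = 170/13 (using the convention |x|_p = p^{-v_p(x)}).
|170/13|_17 = 1/17

Step 1 — compute v_17(x) by factoring powers of 17 out of the numerator and denominator: v_17(170/13) = 1. Step 2 — apply |x|_p = p^{-v_p(x)} = 17^{-1} = 1/17.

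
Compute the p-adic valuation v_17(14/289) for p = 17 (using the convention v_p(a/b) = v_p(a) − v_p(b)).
v_17(14/289) = -2

Factor powers of 17 from the numerator and denominator of the reduced fraction: 14 = 17^0 · 14 and 289 = 17^2 · 1. Apply v_p(a/b) = v_p(a) − v_p(b): v_17(14/289) = 0 − 2 = -2.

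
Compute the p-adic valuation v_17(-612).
v_17(-612) = 1

v_17(n) is the largest exponent k such that 17^k divides n. Factor out: -612 = -17^1 · 36. (Sign doesn't affect v_p.) So v_17(-612) = 1.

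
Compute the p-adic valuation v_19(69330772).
v_19(69330772) = 5

v_19(n) is the largest exponent k such that 19^k divides n. Factor out: 69330772 = 19^5 · 28. (Sign doesn't affect v_p.) So v_19(69330772) = 5.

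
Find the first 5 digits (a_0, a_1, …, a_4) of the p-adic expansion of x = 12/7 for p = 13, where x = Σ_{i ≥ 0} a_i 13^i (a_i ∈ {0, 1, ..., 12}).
(a_0, …, a_4) = (11, 3, 9, 3, 9)

v_13(12/7) = 0 (numerator and denominator both coprime to 13), so x ∈ ℤ_13^×. Compute digits iteratively via a_i = x_i mod 13, x_{i+1} = (x_i − a_i)/13, with x_0 = x:
  x_0 = 12/7;  a_0 = 11;  x_1 = (x_0 − 11)/13 = -5/7
  x_1 = -5/7;  a_1 = 3;  x_2 = (x_1 − 3)/13 = -2/7
  x_2 = -2/7;  a_2 = 9;  x_3 = (x_2 − 9)/13 = -5/7
  x_3 = -5/7;  a_3 = 3;  x_4 = (x_3 − 3)/13 = -2/7
  x_4 = -2/7;  a_4 = 9;  x_5 = (x_4 − 9)/13 = -5/7
Digits: (11, 3, 9, 3, 9).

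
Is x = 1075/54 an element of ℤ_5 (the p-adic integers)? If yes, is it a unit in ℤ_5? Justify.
x ∈ ℤ_5 but not a unit; v_5(x) = 2 > 0

ℤ_5 = {x ∈ ℚ_5 : v_5(x) ≥ 0} and ℤ_5^× = {x ∈ ℤ_5 : v_5(x) = 0}. Here v_5(1075/54) = v_5(num) − v_5(den) = 2; compare against these criteria.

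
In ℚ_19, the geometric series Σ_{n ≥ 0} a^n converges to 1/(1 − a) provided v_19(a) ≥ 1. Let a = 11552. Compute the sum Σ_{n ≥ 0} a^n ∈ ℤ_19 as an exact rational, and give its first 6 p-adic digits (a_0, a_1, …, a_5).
Σ a^n = 1/(1 − a) = -1/11551;  first 6 digits = (1, 0, 13, 1, 17, 15)

v_19(a) = 2 ≥ 1, so the series converges in ℤ_19 to 1/(1 − a) = 1/(1 − 11552) = -1/11551. Expand this rational in ℤ_19: compute digits iteratively via d_i = x_i mod 19, x_{i+1} = (x_i − d_i)/19. The first 6 digits are (1, 0, 13, 1, 17, 15).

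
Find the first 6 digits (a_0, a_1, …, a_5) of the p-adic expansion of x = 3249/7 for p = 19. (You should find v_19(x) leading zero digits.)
(a_0, …, a_5) = (0, 0, 4, 8, 5, 16)

v_19(3249/7) = 2, so a_0 = ... = a_1 = 0. Factor out: x = 19^2 · u with u = 9/7 a unit in ℤ_19. Expand u iteratively via a_{v+i} = u_i mod 19, u_{i+1} = (u_i − a_{v+i})/19:
  u_0 = 9/7;  a_2 = 4;  u_1 = (u_0 − 4)/19 = -1/7
  u_1 = -1/7;  a_3 = 8;  u_2 = (u_1 − 8)/19 = -3/7
  u_2 = -3/7;  a_4 = 5;  u_3 = (u_2 − 5)/19 = -2/7
  u_3 = -2/7;  a_5 = 16;  u_4 = (u_3 − 16)/19 = -6/7
Digits: (0, 0, 4, 8, 5, 16).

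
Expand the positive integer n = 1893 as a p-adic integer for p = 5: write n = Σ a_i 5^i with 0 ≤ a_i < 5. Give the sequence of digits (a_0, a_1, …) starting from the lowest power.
(a_0, a_1, …) = (3, 3, 0, 0, 3)

Repeated division by 5 gives the digits low-to-high: 1893 = 3 + 3·5^1 + 3·5^4. Digit sequence: (3, 3, 0, 0, 3).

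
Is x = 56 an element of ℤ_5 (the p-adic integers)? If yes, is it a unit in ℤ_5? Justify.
x ∈ ℤ_5^× (unit); v_5(x) = 0

ℤ_5 = {x ∈ ℚ_5 : v_5(x) ≥ 0} and ℤ_5^× = {x ∈ ℤ_5 : v_5(x) = 0}. Here v_5(56) = v_5(num) − v_5(den) = 0; compare against these criteria.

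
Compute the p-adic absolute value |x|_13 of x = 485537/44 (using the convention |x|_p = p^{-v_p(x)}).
|485537/44|_13 = 1/28561

Step 1 — compute v_13(x) by factoring powers of 13 out of the numerator and denominator: v_13(485537/44) = 4. Step 2 — apply |x|_p = p^{-v_p(x)} = 13^{-4} = 1/28561.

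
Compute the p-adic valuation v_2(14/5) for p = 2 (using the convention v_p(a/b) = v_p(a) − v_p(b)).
v_2(14/5) = 1

Factor powers of 2 from the numerator and denominator of the reduced fraction: 14 = 2^1 · 7 and 5 = 2^0 · 5. Apply v_p(a/b) = v_p(a) − v_p(b): v_2(14/5) = 1 − 0 = 1.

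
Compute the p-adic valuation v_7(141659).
v_7(141659) = 4

v_7(n) is the largest exponent k such that 7^k divides n. Factor out: 141659 = 7^4 · 59. (Sign doesn't affect v_p.) So v_7(141659) = 4.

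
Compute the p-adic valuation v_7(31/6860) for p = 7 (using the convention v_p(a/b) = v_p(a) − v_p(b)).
v_7(31/6860) = -3

Factor powers of 7 from the numerator and denominator of the reduced fraction: 31 = 7^0 · 31 and 6860 = 7^3 · 20. Apply v_p(a/b) = v_p(a) − v_p(b): v_7(31/6860) = 0 − 3 = -3.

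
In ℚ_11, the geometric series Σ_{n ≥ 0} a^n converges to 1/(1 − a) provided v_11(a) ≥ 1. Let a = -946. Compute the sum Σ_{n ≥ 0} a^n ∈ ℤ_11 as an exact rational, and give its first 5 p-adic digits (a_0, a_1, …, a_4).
Σ a^n = 1/(1 − a) = 1/947;  first 5 digits = (1, 2, 7, 8, 3)

v_11(a) = 1 ≥ 1, so the series converges in ℤ_11 to 1/(1 − a) = 1/(1 − (-946)) = 1/947. Expand this rational in ℤ_11: compute digits iteratively via d_i = x_i mod 11, x_{i+1} = (x_i − d_i)/11. The first 5 digits are (1, 2, 7, 8, 3).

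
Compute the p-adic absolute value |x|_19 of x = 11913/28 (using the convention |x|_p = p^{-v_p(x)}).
|11913/28|_19 = 1/361

Step 1 — compute v_19(x) by factoring powers of 19 out of the numerator and denominator: v_19(11913/28) = 2. Step 2 — apply |x|_p = p^{-v_p(x)} = 19^{-2} = 1/361.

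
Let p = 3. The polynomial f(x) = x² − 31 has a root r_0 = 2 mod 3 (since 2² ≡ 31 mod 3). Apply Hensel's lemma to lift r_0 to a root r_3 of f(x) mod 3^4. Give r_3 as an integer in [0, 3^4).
r_3 = 29 (mod 81)

Hensel's recurrence: r_{i+1} = r_i − f(r_i)·(f′(r_i))^{-1} mod 3^{i+2}, with f′(x) = 2x. Iterate:
  r_0 = 2 (mod 3)
  r_1 = 2 (mod 9)
  r_2 = 2 (mod 27)
  r_3 = 29 (mod 81)
Final: r_3 = 29, and one checks f(r_3) ≡ 0 mod 3^4.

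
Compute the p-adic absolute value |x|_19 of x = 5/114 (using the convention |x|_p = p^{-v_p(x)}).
|5/114|_19 = 19

Step 1 — compute v_19(x) by factoring powers of 19 out of the numerator and denominator: v_19(5/114) = -1. Step 2 — apply |x|_p = p^{-v_p(x)} = 19^{1} = 19.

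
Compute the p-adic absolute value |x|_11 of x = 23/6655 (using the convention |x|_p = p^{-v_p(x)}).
|23/6655|_11 = 1331

Step 1 — compute v_11(x) by factoring powers of 11 out of the numerator and denominator: v_11(23/6655) = -3. Step 2 — apply |x|_p = p^{-v_p(x)} = 11^{3} = 1331.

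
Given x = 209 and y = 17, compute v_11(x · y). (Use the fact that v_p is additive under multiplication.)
v_11(3553) = 1

v_p(x) = 1 (factor: 209 = 11^1 · 19); v_p(y) = 0 (factor: 17 = 11^0 · 17). Additivity: v_p(xy) = v_p(x) + v_p(y) = 1 + 0 = 1. (Direct check: xy = 3553 = 11^1 · (323).)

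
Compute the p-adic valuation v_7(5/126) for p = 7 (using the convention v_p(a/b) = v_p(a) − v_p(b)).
v_7(5/126) = -1

Factor powers of 7 from the numerator and denominator of the reduced fraction: 5 = 7^0 · 5 and 126 = 7^1 · 18. Apply v_p(a/b) = v_p(a) − v_p(b): v_7(5/126) = 0 − 1 = -1.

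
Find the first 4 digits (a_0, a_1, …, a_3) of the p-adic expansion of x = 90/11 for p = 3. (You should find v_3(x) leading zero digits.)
(a_0, …, a_3) = (0, 0, 2, 1)

v_3(90/11) = 2, so a_0 = ... = a_1 = 0. Factor out: x = 3^2 · u with u = 10/11 a unit in ℤ_3. Expand u iteratively via a_{v+i} = u_i mod 3, u_{i+1} = (u_i − a_{v+i})/3:
  u_0 = 10/11;  a_2 = 2;  u_1 = (u_0 − 2)/3 = -4/11
  u_1 = -4/11;  a_3 = 1;  u_2 = (u_1 − 1)/3 = -5/11
Digits: (0, 0, 2, 1).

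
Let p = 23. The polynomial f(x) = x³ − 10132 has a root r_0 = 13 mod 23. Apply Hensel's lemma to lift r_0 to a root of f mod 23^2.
r_1 = 13 (mod 529)

Hensel: r_{i+1} = r_i − f(r_i)/f′(r_i) mod 23^{i+2}, where f′(x) = 3x². Iterate:
  r_0 = 13 (mod 23)
  r_1 = 13 (mod 529)
Final: r = 13 with f(r) ≡ 0 mod 23^2.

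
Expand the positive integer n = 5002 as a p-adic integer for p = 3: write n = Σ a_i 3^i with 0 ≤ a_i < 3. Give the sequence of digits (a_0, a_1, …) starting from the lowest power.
(a_0, a_1, …) = (1, 2, 0, 2, 1, 2, 0, 2)

Repeated division by 3 gives the digits low-to-high: 5002 = 1 + 2·3^1 + 2·3^3 + 1·3^4 + 2·3^5 + 2·3^7. Digit sequence: (1, 2, 0, 2, 1, 2, 0, 2).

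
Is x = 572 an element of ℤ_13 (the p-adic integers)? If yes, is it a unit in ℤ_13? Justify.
x ∈ ℤ_13 but not a unit; v_13(x) = 1 > 0

ℤ_13 = {x ∈ ℚ_13 : v_13(x) ≥ 0} and ℤ_13^× = {x ∈ ℤ_13 : v_13(x) = 0}. Here v_13(572) = v_13(num) − v_13(den) = 1; compare against these criteria.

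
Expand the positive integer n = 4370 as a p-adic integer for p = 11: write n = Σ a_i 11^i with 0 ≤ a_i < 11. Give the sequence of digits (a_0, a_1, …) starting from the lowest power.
(a_0, a_1, …) = (3, 1, 3, 3)

Repeated division by 11 gives the digits low-to-high: 4370 = 3 + 1·11^1 + 3·11^2 + 3·11^3. Digit sequence: (3, 1, 3, 3).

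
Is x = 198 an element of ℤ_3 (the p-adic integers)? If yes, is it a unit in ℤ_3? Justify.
x ∈ ℤ_3 but not a unit; v_3(x) = 2 > 0

ℤ_3 = {x ∈ ℚ_3 : v_3(x) ≥ 0} and ℤ_3^× = {x ∈ ℤ_3 : v_3(x) = 0}. Here v_3(198) = v_3(num) − v_3(den) = 2; compare against these criteria.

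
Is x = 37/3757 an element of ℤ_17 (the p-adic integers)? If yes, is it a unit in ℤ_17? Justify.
x ∉ ℤ_17 (v_17(x) = -2 < 0)

ℤ_17 = {x ∈ ℚ_17 : v_17(x) ≥ 0} and ℤ_17^× = {x ∈ ℤ_17 : v_17(x) = 0}. Here v_17(37/3757) = v_17(num) − v_17(den) = -2; compare against these criteria.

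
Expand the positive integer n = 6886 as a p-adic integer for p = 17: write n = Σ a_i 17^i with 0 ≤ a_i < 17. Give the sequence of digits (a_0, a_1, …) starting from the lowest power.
(a_0, a_1, …) = (1, 14, 6, 1)

Repeated division by 17 gives the digits low-to-high: 6886 = 1 + 14·17^1 + 6·17^2 + 1·17^3. Digit sequence: (1, 14, 6, 1).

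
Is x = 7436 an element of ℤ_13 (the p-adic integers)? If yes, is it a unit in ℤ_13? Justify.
x ∈ ℤ_13 but not a unit; v_13(x) = 2 > 0

ℤ_13 = {x ∈ ℚ_13 : v_13(x) ≥ 0} and ℤ_13^× = {x ∈ ℤ_13 : v_13(x) = 0}. Here v_13(7436) = v_13(num) − v_13(den) = 2; compare against these criteria.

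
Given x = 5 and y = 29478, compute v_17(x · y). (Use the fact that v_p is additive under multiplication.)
v_17(147390) = 3

v_p(x) = 0 (factor: 5 = 17^0 · 5); v_p(y) = 3 (factor: 29478 = 17^3 · 6). Additivity: v_p(xy) = v_p(x) + v_p(y) = 0 + 3 = 3. (Direct check: xy = 147390 = 17^3 · (30).)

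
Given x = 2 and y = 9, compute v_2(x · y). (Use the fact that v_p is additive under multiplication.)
v_2(18) = 1

v_p(x) = 1 (factor: 2 = 2^1 · 1); v_p(y) = 0 (factor: 9 = 2^0 · 9). Additivity: v_p(xy) = v_p(x) + v_p(y) = 1 + 0 = 1. (Direct check: xy = 18 = 2^1 · (9).)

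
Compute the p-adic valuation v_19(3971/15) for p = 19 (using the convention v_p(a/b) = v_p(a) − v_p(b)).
v_19(3971/15) = 2

Factor powers of 19 from the numerator and denominator of the reduced fraction: 3971 = 19^2 · 11 and 15 = 19^0 · 15. Apply v_p(a/b) = v_p(a) − v_p(b): v_19(3971/15) = 2 − 0 = 2.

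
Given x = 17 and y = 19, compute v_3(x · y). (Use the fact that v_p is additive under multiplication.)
v_3(323) = 0

v_p(x) = 0 (factor: 17 = 3^0 · 17); v_p(y) = 0 (factor: 19 = 3^0 · 19). Additivity: v_p(xy) = v_p(x) + v_p(y) = 0 + 0 = 0. (Direct check: xy = 323 = 3^0 · (323).)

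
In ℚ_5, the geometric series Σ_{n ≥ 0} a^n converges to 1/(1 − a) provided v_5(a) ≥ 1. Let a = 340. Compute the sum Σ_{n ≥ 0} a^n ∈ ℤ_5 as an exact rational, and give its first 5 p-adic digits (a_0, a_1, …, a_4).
Σ a^n = 1/(1 − a) = -1/339;  first 5 digits = (1, 3, 2, 4, 2)

v_5(a) = 1 ≥ 1, so the series converges in ℤ_5 to 1/(1 − a) = 1/(1 − 340) = -1/339. Expand this rational in ℤ_5: compute digits iteratively via d_i = x_i mod 5, x_{i+1} = (x_i − d_i)/5. The first 5 digits are (1, 3, 2, 4, 2).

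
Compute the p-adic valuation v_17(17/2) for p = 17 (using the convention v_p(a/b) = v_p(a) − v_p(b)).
v_17(17/2) = 1

Factor powers of 17 from the numerator and denominator of the reduced fraction: 17 = 17^1 · 1 and 2 = 17^0 · 2. Apply v_p(a/b) = v_p(a) − v_p(b): v_17(17/2) = 1 − 0 = 1.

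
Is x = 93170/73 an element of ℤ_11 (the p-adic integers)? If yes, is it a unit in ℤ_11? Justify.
x ∈ ℤ_11 but not a unit; v_11(x) = 3 > 0

ℤ_11 = {x ∈ ℚ_11 : v_11(x) ≥ 0} and ℤ_11^× = {x ∈ ℤ_11 : v_11(x) = 0}. Here v_11(93170/73) = v_11(num) − v_11(den) = 3; compare against these criteria.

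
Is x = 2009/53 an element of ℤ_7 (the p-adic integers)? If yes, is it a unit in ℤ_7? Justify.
x ∈ ℤ_7 but not a unit; v_7(x) = 2 > 0

ℤ_7 = {x ∈ ℚ_7 : v_7(x) ≥ 0} and ℤ_7^× = {x ∈ ℤ_7 : v_7(x) = 0}. Here v_7(2009/53) = v_7(num) − v_7(den) = 2; compare against these criteria.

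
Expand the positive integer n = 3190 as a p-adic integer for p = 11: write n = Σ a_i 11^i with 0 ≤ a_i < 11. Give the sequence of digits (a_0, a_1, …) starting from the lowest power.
(a_0, a_1, …) = (0, 4, 4, 2)

Repeated division by 11 gives the digits low-to-high: 3190 = 4·11^1 + 4·11^2 + 2·11^3. Digit sequence: (0, 4, 4, 2).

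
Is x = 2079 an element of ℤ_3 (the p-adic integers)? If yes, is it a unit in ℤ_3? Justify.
x ∈ ℤ_3 but not a unit; v_3(x) = 3 > 0

ℤ_3 = {x ∈ ℚ_3 : v_3(x) ≥ 0} and ℤ_3^× = {x ∈ ℤ_3 : v_3(x) = 0}. Here v_3(2079) = v_3(num) − v_3(den) = 3; compare against these criteria.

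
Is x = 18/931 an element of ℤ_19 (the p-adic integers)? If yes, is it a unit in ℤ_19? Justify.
x ∉ ℤ_19 (v_19(x) = -1 < 0)

ℤ_19 = {x ∈ ℚ_19 : v_19(x) ≥ 0} and ℤ_19^× = {x ∈ ℤ_19 : v_19(x) = 0}. Here v_19(18/931) = v_19(num) − v_19(den) = -1; compare against these criteria.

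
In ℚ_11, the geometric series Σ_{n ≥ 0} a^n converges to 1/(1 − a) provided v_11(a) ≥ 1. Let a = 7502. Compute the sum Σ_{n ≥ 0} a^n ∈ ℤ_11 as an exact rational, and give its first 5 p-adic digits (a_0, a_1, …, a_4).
Σ a^n = 1/(1 − a) = -1/7501;  first 5 digits = (1, 0, 7, 5, 5)

v_11(a) = 2 ≥ 1, so the series converges in ℤ_11 to 1/(1 − a) = 1/(1 − 7502) = -1/7501. Expand this rational in ℤ_11: compute digits iteratively via d_i = x_i mod 11, x_{i+1} = (x_i − d_i)/11. The first 5 digits are (1, 0, 7, 5, 5).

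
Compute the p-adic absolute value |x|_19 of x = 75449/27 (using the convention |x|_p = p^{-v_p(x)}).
|75449/27|_19 = 1/6859

Step 1 — compute v_19(x) by factoring powers of 19 out of the numerator and denominator: v_19(75449/27) = 3. Step 2 — apply |x|_p = p^{-v_p(x)} = 19^{-3} = 1/6859.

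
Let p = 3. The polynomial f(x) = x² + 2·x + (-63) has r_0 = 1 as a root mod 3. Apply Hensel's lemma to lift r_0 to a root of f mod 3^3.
r_2 = 7 (mod 27)

Hensel: r_{i+1} = r_i − f(r_i)·(f′(r_i))^{-1} mod 3^{i+2}, f′(x) = 2x + 2. Iterate:
  r_0 = 1 (mod 3)
  r_1 = 7 (mod 9)
  r_2 = 7 (mod 27)
Final: r = 7 satisfies f(r) ≡ 0 mod 3^3.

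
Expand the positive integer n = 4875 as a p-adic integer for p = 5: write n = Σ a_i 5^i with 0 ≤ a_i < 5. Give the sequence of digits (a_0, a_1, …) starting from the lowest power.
(a_0, a_1, …) = (0, 0, 0, 4, 2, 1)

Repeated division by 5 gives the digits low-to-high: 4875 = 4·5^3 + 2·5^4 + 1·5^5. Digit sequence: (0, 0, 0, 4, 2, 1).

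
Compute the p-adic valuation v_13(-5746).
v_13(-5746) = 2

v_13(n) is the largest exponent k such that 13^k divides n. Factor out: -5746 = -13^2 · 34. (Sign doesn't affect v_p.) So v_13(-5746) = 2.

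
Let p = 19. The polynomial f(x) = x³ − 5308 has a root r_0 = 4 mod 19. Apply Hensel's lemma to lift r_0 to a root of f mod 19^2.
r_1 = 23 (mod 361)

Hensel: r_{i+1} = r_i − f(r_i)/f′(r_i) mod 19^{i+2}, where f′(x) = 3x². Iterate:
  r_0 = 4 (mod 19)
  r_1 = 23 (mod 361)
Final: r = 23 with f(r) ≡ 0 mod 19^2.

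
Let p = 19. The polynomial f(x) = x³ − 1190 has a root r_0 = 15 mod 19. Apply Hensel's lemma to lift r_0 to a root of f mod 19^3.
r_2 = 6114 (mod 6859)

Hensel: r_{i+1} = r_i − f(r_i)/f′(r_i) mod 19^{i+2}, where f′(x) = 3x². Iterate:
  r_0 = 15 (mod 19)
  r_1 = 338 (mod 361)
  r_2 = 6114 (mod 6859)
Final: r = 6114 with f(r) ≡ 0 mod 19^3.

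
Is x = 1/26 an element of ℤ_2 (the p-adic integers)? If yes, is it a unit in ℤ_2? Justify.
x ∉ ℤ_2 (v_2(x) = -1 < 0)

ℤ_2 = {x ∈ ℚ_2 : v_2(x) ≥ 0} and ℤ_2^× = {x ∈ ℤ_2 : v_2(x) = 0}. Here v_2(1/26) = v_2(num) − v_2(den) = -1; compare against these criteria.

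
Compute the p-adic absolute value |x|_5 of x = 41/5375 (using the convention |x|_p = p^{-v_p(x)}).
|41/5375|_5 = 125

Step 1 — compute v_5(x) by factoring powers of 5 out of the numerator and denominator: v_5(41/5375) = -3. Step 2 — apply |x|_p = p^{-v_p(x)} = 5^{3} = 125.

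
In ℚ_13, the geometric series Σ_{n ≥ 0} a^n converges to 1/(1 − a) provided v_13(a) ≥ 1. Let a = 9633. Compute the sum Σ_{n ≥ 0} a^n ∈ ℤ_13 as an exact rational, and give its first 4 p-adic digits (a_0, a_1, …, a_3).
Σ a^n = 1/(1 − a) = -1/9632;  first 4 digits = (1, 0, 5, 4)

v_13(a) = 2 ≥ 1, so the series converges in ℤ_13 to 1/(1 − a) = 1/(1 − 9633) = -1/9632. Expand this rational in ℤ_13: compute digits iteratively via d_i = x_i mod 13, x_{i+1} = (x_i − d_i)/13. The first 4 digits are (1, 0, 5, 4).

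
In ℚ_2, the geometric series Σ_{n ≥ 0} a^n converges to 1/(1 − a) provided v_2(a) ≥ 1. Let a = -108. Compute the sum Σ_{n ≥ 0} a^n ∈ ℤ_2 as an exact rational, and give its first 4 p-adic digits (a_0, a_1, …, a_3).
Σ a^n = 1/(1 − a) = 1/109;  first 4 digits = (1, 0, 1, 0)

v_2(a) = 2 ≥ 1, so the series converges in ℤ_2 to 1/(1 − a) = 1/(1 − (-108)) = 1/109. Expand this rational in ℤ_2: compute digits iteratively via d_i = x_i mod 2, x_{i+1} = (x_i − d_i)/2. The first 4 digits are (1, 0, 1, 0).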